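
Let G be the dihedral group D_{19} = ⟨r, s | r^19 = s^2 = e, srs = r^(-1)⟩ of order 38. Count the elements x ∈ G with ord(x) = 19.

18

Enumerating element orders in G gives 18 elements of order 19.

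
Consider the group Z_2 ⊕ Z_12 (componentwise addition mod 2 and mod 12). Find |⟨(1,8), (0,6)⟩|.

12

|⟨(1,8)⟩| = 6 and |⟨(0,6)⟩| = 2, so |H| is a multiple of lcm(6, 2) = 6 and divides |G| = 24.
Closing under the operation: H = {(0,0), (0,2), (0,4), (0,6), (0,8), (0,10), (1,0), (1,2), (1,4), (1,6), (1,8), (1,10)}, so |H| = 12.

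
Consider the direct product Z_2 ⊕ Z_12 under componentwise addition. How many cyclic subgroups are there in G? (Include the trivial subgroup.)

12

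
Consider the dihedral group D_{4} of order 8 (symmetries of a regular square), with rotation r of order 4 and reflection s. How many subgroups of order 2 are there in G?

5

|G| = 8 and 2 | 8, so subgroups of order 2 are possible by Lagrange.
The subgroups of order 2 are: {e, r^2}; {e, r^2s}; {e, r^3s}; {e, rs}; … (5 in all).
So G has 5 subgroups of order 2.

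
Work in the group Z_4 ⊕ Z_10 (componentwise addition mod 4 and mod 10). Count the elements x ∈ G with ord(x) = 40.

0

An element (a,b) has order lcm(ord(a), ord(b)); count pairs with lcm equal to 40.
Enumerating gives 0 such elements.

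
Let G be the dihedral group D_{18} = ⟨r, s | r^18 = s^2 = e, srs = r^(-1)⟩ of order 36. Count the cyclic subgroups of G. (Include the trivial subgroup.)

A cyclic subgroup of order d is generated by each of its φ(d) elements of order d, so the cyclic subgroups of order d number (#elements of order d)/φ(d).
Cyclic subgroups by order — order 1: 1; order 2: 19; order 3: 1; order 6: 1; order 9: 1; order 18: 1.
Total: 24.

24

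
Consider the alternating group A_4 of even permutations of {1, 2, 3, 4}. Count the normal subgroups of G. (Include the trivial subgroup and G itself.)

G has 10 subgroups. Checking conjugation-invariance by order — order 1: 1/1 normal; order 2: 0/3 normal; order 3: 0/4 normal; order 4: 1/1 normal; order 12: 1/1 normal.
Total normal subgroups: 3.

3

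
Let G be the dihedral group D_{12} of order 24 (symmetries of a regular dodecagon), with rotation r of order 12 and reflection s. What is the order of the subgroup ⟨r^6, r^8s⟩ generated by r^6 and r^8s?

4

|⟨r^6⟩| = 2 and |⟨r^8s⟩| = 2, so |H| is a multiple of lcm(2, 2) = 2 and divides |G| = 24.
Closing under the operation: H = {e, r^6, r^2s, r^8s}, so |H| = 4.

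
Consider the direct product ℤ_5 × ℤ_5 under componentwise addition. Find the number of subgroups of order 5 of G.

6

|G| = 25 and 5 | 25, so subgroups of order 5 are possible by Lagrange.
The subgroups of order 5 are: {(0,0), (0,1), (0,2), (0,3), (0,4)}; {(0,0), (1,0), (2,0), (3,0), (4,0)}; {(0,0), (1,1), (2,2), (3,3), (4,4)}; {(0,0), (1,2), (2,4), (3,1), (4,3)}; … (6 in all).
So G has 6 subgroups of order 5.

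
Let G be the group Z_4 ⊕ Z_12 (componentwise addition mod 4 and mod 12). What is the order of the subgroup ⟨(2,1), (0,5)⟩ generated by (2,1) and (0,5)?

|⟨(2,1)⟩| = 12 and |⟨(0,5)⟩| = 12, so |H| is a multiple of lcm(12, 12) = 12 and divides |G| = 48.
Closing under the operation: H = {(0,0), (0,1), (0,2), (0,3), (0,4), (0,5), (0,6), (0,7), (0,8), (0,9), (0,10), (0,11), (2,0), (2,1), (2,2), (2,3), (2,4), (2,5), (2,6), (2,7), (2,8), (2,9), (2,10), (2,11)}, so |H| = 24.

24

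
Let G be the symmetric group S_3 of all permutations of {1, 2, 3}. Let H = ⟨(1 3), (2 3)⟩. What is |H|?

6

|⟨(1 3)⟩| = 2 and |⟨(2 3)⟩| = 2, so |H| is a multiple of lcm(2, 2) = 2 and divides |G| = 6.
Closing {(1 3), (2 3)} under the group operation gives all of G, so |H| = 6.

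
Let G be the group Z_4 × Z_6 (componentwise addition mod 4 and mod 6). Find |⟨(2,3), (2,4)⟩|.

|⟨(2,3)⟩| = 2 and |⟨(2,4)⟩| = 6, so |H| is a multiple of lcm(2, 6) = 6 and divides |G| = 24.
Closing under the operation: H = {(0,0), (0,1), (0,2), (0,3), (0,4), (0,5), (2,0), (2,1), (2,2), (2,3), (2,4), (2,5)}, so |H| = 12.

12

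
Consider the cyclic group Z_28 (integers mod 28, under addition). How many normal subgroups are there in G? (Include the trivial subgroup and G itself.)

G is abelian, so every subgroup is normal.
G has 6 subgroups in total, hence 6 normal subgroups.

6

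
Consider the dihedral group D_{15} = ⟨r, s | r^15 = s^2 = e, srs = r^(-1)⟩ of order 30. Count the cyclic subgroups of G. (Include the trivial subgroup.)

19

Group the elements of G by the cyclic subgroup they generate; each cyclic subgroup of order d accounts for φ(d) elements.
Cyclic subgroups by order — order 1: 1; order 2: 15; order 3: 1; order 5: 1; order 15: 1.
Total: 19.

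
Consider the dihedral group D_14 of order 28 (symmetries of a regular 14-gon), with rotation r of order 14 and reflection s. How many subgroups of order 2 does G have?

15

|G| = 28 and 2 | 28, so subgroups of order 2 are possible by Lagrange.
The subgroups of order 2 are: {e, r^10s}; {e, r^11s}; {e, r^12s}; {e, r^13s}; … (15 in all).
So G has 15 subgroups of order 2.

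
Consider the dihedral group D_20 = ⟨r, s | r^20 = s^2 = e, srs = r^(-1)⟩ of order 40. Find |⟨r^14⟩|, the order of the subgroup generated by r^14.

Computing powers of r^14: the smallest k with (r^14)^k = e is k = 10.

10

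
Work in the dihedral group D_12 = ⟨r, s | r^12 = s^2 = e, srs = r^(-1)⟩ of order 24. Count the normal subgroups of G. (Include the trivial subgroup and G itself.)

G has 34 subgroups. Checking conjugation-invariance by order — order 1: 1/1 normal; order 2: 1/13 normal; order 3: 1/1 normal; order 4: 1/7 normal; order 6: 1/5 normal; order 8: 0/3 normal; order 12: 3/3 normal; order 24: 1/1 normal.
Total normal subgroups: 9.

9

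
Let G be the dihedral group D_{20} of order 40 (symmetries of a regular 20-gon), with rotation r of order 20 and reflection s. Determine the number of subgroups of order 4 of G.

11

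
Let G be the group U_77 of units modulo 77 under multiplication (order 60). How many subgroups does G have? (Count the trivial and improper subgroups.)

|G| = 60, so by Lagrange every subgroup order divides 60. Divisors: 1, 2, 3, 4, 5, 6, 10, 12, 15, 20, 30, 60.
Subgroups by order — order 1: 1; order 2: 3; order 3: 1; order 4: 1; order 5: 1; order 6: 3; order 10: 3; order 12: 1; order 15: 1; order 20: 1; order 30: 3; order 60: 1.
Total: 1 + 3 + 1 + 1 + 1 + 3 + 3 + 1 + 1 + 1 + 3 + 1 = 20.

20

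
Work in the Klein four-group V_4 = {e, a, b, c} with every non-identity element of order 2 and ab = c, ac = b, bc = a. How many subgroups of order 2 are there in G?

|G| = 4 and 2 | 4, so subgroups of order 2 are possible by Lagrange.
The subgroups of order 2 are: {e, a}; {e, b}; {e, c}.
So G has 3 subgroups of order 2.

3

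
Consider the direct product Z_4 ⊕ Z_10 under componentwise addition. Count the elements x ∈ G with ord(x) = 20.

16

An element (a,b) has order lcm(ord(a), ord(b)); count pairs with lcm equal to 20.
Enumerating gives 16 such elements.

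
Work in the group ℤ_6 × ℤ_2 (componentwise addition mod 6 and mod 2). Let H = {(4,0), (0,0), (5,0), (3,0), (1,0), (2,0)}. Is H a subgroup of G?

|H| = 6 divides |G| = 12, consistent with Lagrange.
H contains the identity, every element's inverse is in H, and H is closed under +: it is a subgroup.
In fact H = ⟨(5,0)⟩.

Yes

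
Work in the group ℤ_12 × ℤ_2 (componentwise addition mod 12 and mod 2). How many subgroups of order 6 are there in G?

3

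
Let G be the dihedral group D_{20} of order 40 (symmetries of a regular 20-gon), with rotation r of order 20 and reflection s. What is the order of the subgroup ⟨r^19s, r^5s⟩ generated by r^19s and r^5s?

|⟨r^19s⟩| = 2 and |⟨r^5s⟩| = 2, so |H| is a multiple of lcm(2, 2) = 2 and divides |G| = 40.
Closing under the operation: H = {e, r^2, r^4, r^6, r^8, r^10, r^12, r^14, r^16, r^18, rs, r^3s, r^5s, r^7s, r^9s, r^11s, r^13s, r^15s, r^17s, r^19s}, so |H| = 20.

20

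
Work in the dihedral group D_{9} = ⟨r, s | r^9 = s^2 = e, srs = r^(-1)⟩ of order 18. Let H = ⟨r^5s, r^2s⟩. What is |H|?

|⟨r^5s⟩| = 2 and |⟨r^2s⟩| = 2, so |H| is a multiple of lcm(2, 2) = 2 and divides |G| = 18.
Closing under the operation: H = {e, r^3, r^6, r^2s, r^5s, r^8s}, so |H| = 6.

6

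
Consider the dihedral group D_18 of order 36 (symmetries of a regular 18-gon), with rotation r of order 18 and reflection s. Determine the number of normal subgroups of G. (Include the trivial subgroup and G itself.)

G has 45 subgroups. Checking conjugation-invariance by order — order 1: 1/1 normal; order 2: 1/19 normal; order 3: 1/1 normal; order 4: 0/9 normal; order 6: 1/7 normal; order 9: 1/1 normal; order 12: 0/3 normal; order 18: 3/3 normal; order 36: 1/1 normal.
Total normal subgroups: 9.

9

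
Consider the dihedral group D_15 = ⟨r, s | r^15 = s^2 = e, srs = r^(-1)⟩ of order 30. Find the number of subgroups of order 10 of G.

|G| = 30 and 10 | 30, so subgroups of order 10 are possible by Lagrange.
The subgroups of order 10 are: {e, r^3, r^6, r^9, r^12, rs, r^4s, r^7s, r^10s, r^13s}; {e, r^3, r^6, r^9, r^12, r^2s, r^5s, r^8s, r^11s, r^14s}; {e, r^3, r^6, r^9, r^12, s, r^3s, r^6s, r^9s, r^12s}.
So G has 3 subgroups of order 10.

3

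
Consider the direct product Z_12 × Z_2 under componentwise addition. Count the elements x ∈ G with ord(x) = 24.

0

An element (a,b) has order lcm(ord(a), ord(b)); count pairs with lcm equal to 24.
Enumerating gives 0 such elements.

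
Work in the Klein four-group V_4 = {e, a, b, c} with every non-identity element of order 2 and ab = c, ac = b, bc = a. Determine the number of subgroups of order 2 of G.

3

|G| = 4 and 2 | 4, so subgroups of order 2 are possible by Lagrange.
The subgroups of order 2 are: {e, a}; {e, b}; {e, c}.
So G has 3 subgroups of order 2.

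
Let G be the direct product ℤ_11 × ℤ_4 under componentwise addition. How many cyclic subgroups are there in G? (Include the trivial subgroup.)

Each element a generates a cyclic subgroup ⟨a⟩; distinct elements may generate the same one (a cyclic group of order d has φ(d) generators).
Cyclic subgroups by order — order 1: 1; order 2: 1; order 4: 1; order 11: 1; order 22: 1; order 44: 1.
Total: 6.

6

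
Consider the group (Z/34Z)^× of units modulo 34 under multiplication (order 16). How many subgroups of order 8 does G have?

|G| = 16 and 8 | 16, so subgroups of order 8 are possible by Lagrange.
The subgroups of order 8 are: {1, 9, 13, 15, 19, 21, 25, 33}.
So G has 1 subgroup of order 8.

1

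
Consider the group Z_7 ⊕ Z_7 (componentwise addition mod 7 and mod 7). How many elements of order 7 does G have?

48

An element (a,b) has order lcm(ord(a), ord(b)); count pairs with lcm equal to 7.
Enumerating gives 48 such elements.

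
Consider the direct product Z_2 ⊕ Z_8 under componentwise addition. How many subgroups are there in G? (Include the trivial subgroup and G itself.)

|G| = 16, so by Lagrange every subgroup order divides 16. Divisors: 1, 2, 4, 8, 16.
Subgroups by order — order 1: 1; order 2: 3; order 4: 3; order 8: 3; order 16: 1.
Total: 1 + 3 + 3 + 3 + 1 = 11.

11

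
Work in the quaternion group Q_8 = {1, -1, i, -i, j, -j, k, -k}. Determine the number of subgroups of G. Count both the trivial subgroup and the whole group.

6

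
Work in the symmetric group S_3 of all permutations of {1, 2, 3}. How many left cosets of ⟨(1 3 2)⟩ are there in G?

|⟨(1 3 2)⟩| = 3 and |G| = 6.
By Lagrange, [G : H] = |G|/|H| = 6/3 = 2.

2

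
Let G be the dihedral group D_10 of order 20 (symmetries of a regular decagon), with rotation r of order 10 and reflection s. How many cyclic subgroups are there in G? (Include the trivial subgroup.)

A cyclic subgroup of order d is generated by each of its φ(d) elements of order d, so the cyclic subgroups of order d number (#elements of order d)/φ(d).
Cyclic subgroups by order — order 1: 1; order 2: 11; order 5: 1; order 10: 1.
Total: 14.

14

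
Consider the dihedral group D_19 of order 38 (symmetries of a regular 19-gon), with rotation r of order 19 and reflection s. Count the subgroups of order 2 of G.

|G| = 38 and 2 | 38, so subgroups of order 2 are possible by Lagrange.
The subgroups of order 2 are: {e, r^10s}; {e, r^11s}; {e, r^12s}; {e, r^13s}; … (19 in all).
So G has 19 subgroups of order 2.

19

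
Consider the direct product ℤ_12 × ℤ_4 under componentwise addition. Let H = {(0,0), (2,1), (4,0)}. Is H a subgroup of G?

(4,0) ∈ H but its inverse (8,0) ∉ H, so H is not a subgroup.

No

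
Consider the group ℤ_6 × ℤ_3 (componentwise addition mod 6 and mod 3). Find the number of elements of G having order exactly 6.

8

An element (a,b) has order lcm(ord(a), ord(b)); count pairs with lcm equal to 6.
Enumerating gives 8 such elements.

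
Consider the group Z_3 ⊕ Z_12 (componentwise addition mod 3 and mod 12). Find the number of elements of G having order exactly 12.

An element (a,b) has order lcm(ord(a), ord(b)); count pairs with lcm equal to 12.
Enumerating gives 16 such elements.

16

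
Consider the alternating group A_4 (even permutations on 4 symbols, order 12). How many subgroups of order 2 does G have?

3

|G| = 12 and 2 | 12, so subgroups of order 2 are possible by Lagrange.
The subgroups of order 2 are: {e, (1 2)(3 4)}; {e, (1 3)(2 4)}; {e, (1 4)(2 3)}.
So G has 3 subgroups of order 2.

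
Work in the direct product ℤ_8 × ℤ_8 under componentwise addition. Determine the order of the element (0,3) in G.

8

The order of (0,3) in Z_8 × Z_8 is lcm(ord(0) in Z_8, ord(3) in Z_8).
ord(0) = 1 and ord(3) = 8, so |⟨(0,3)⟩| = lcm(1, 8) = 8.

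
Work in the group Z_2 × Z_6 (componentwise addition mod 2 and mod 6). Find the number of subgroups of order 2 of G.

3

|G| = 12 and 2 | 12, so subgroups of order 2 are possible by Lagrange.
The subgroups of order 2 are: {(0,0), (0,3)}; {(0,0), (1,0)}; {(0,0), (1,3)}.
So G has 3 subgroups of order 2.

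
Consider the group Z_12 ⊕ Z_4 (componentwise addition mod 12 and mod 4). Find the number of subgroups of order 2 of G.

|G| = 48 and 2 | 48, so subgroups of order 2 are possible by Lagrange.
The subgroups of order 2 are: {(0,0), (0,2)}; {(0,0), (6,0)}; {(0,0), (6,2)}.
So G has 3 subgroups of order 2.

3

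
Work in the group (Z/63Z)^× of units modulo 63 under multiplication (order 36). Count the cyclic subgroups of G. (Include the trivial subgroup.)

Each element a generates a cyclic subgroup ⟨a⟩; distinct elements may generate the same one (a cyclic group of order d has φ(d) generators).
Cyclic subgroups by order — order 1: 1; order 2: 3; order 3: 4; order 6: 12.
Total: 20.

20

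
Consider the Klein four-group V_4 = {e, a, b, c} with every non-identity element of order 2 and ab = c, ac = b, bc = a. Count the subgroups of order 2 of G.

3

|G| = 4 and 2 | 4, so subgroups of order 2 are possible by Lagrange.
The subgroups of order 2 are: {e, a}; {e, b}; {e, c}.
So G has 3 subgroups of order 2.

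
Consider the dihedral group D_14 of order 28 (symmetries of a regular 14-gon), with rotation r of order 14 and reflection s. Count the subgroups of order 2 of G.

|G| = 28 and 2 | 28, so subgroups of order 2 are possible by Lagrange.
The subgroups of order 2 are: {e, r^10s}; {e, r^11s}; {e, r^12s}; {e, r^13s}; … (15 in all).
So G has 15 subgroups of order 2.

15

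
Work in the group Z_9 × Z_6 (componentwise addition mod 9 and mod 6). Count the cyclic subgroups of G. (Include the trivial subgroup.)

16

Group the elements of G by the cyclic subgroup they generate; each cyclic subgroup of order d accounts for φ(d) elements.
Cyclic subgroups by order — order 1: 1; order 2: 1; order 3: 4; order 6: 4; order 9: 3; order 18: 3.
Total: 16.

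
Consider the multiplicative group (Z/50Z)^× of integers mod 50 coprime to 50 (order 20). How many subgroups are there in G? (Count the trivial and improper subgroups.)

|G| = 20, so by Lagrange every subgroup order divides 20. Divisors: 1, 2, 4, 5, 10, 20.
Subgroups by order — order 1: 1; order 2: 1; order 4: 1; order 5: 1; order 10: 1; order 20: 1.
Total: 1 + 1 + 1 + 1 + 1 + 1 = 6.

6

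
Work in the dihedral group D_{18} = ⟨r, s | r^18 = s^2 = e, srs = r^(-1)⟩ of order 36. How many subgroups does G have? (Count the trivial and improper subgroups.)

45

|G| = 36, so by Lagrange every subgroup order divides 36. Divisors: 1, 2, 3, 4, 6, 9, 12, 18, 36.
Subgroups by order — order 1: 1; order 2: 19; order 3: 1; order 4: 9; order 6: 7; order 9: 1; order 12: 3; order 18: 3; order 36: 1.
Total: 1 + 19 + 1 + 9 + 7 + 1 + 3 + 3 + 1 = 45.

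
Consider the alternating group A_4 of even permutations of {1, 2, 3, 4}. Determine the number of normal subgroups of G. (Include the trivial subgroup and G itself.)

3

G has 10 subgroups. Checking conjugation-invariance by order — order 1: 1/1 normal; order 2: 0/3 normal; order 3: 0/4 normal; order 4: 1/1 normal; order 12: 1/1 normal.
Total normal subgroups: 3.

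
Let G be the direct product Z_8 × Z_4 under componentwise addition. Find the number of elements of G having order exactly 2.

3

An element (a,b) has order lcm(ord(a), ord(b)); count pairs with lcm equal to 2.
Enumerating gives 3 such elements.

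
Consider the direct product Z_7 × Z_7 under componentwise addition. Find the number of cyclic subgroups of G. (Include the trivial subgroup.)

9

Each element a generates a cyclic subgroup ⟨a⟩; distinct elements may generate the same one (a cyclic group of order d has φ(d) generators).
Cyclic subgroups by order — order 1: 1; order 7: 8.
Total: 9.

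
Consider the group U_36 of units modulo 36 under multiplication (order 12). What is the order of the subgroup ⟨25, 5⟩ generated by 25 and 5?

6

|⟨25⟩| = 3 and |⟨5⟩| = 6, so |H| is a multiple of lcm(3, 6) = 6 and divides |G| = 12.
Closing under the operation: H = {1, 5, 13, 17, 25, 29}, so |H| = 6.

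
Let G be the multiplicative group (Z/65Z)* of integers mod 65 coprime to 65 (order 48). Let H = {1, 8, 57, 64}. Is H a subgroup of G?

|H| = 4 divides |G| = 48, consistent with Lagrange.
H contains the identity, every element's inverse is in H, and H is closed under ·: it is a subgroup.
In fact H = ⟨8⟩.

Yes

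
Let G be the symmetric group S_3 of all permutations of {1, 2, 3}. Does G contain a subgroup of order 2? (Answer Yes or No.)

Yes

2 | 6. A subgroup of order 2 is {e, (1 2)}.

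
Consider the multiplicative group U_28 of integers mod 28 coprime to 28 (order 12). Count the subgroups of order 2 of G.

3

|G| = 12 and 2 | 12, so subgroups of order 2 are possible by Lagrange.
The subgroups of order 2 are: {1, 13}; {1, 15}; {1, 27}.
So G has 3 subgroups of order 2.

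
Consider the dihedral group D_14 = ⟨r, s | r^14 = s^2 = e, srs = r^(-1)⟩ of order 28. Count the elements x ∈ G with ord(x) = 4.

0

No element of G has order 4 (even though 4 | 28).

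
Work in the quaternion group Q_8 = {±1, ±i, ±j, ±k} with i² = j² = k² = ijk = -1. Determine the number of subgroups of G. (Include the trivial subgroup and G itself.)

6

|G| = 8, so by Lagrange every subgroup order divides 8. Divisors: 1, 2, 4, 8.
Subgroups by order — order 1: 1; order 2: 1; order 4: 3; order 8: 1.
Total: 1 + 1 + 3 + 1 = 6.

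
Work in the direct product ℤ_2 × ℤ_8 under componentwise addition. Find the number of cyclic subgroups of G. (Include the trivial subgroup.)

8

A cyclic subgroup of order d is generated by each of its φ(d) elements of order d, so the cyclic subgroups of order d number (#elements of order d)/φ(d).
Cyclic subgroups by order — order 1: 1; order 2: 3; order 4: 2; order 8: 2.
Total: 8.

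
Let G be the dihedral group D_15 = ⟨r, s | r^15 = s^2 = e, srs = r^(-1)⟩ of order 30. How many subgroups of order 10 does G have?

3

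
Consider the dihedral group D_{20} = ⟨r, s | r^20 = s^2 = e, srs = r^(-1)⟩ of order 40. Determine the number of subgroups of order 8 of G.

5

|G| = 40 and 8 | 40, so subgroups of order 8 are possible by Lagrange.
The subgroups of order 8 are: {e, r^5, r^10, r^15, s, r^5s, r^10s, r^15s}; {e, r^5, r^10, r^15, rs, r^6s, r^11s, r^16s}; {e, r^5, r^10, r^15, r^2s, r^7s, r^12s, r^17s}; {e, r^5, r^10, r^15, r^3s, r^8s, r^13s, r^18s}; … (5 in all).
So G has 5 subgroups of order 8.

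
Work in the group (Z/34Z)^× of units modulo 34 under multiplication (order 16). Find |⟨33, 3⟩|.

|⟨33⟩| = 2 and |⟨3⟩| = 16, so |H| is a multiple of lcm(2, 16) = 16 and divides |G| = 16.
Closing {33, 3} under the group operation gives all of G, so |H| = 16.

16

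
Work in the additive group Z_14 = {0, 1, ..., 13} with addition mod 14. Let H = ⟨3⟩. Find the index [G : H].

1

|⟨3⟩| = 14 and |G| = 14.
By Lagrange, [G : H] = |G|/|H| = 14/14 = 1.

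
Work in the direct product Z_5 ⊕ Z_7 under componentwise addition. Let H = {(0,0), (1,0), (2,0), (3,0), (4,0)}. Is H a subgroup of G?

Yes

|H| = 5 divides |G| = 35, consistent with Lagrange.
H contains the identity, every element's inverse is in H, and H is closed under +: it is a subgroup.
In fact H = ⟨(4,0)⟩.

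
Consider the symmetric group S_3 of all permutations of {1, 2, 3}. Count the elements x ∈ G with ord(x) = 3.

2

The elements of order 3 are: (1 2 3), (1 3 2).
That's 2.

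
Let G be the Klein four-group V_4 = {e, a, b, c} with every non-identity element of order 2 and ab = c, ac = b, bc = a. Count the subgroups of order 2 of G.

|G| = 4 and 2 | 4, so subgroups of order 2 are possible by Lagrange.
The subgroups of order 2 are: {e, a}; {e, b}; {e, c}.
So G has 3 subgroups of order 2.

3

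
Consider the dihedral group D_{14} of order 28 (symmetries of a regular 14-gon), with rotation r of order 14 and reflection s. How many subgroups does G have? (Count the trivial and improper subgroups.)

28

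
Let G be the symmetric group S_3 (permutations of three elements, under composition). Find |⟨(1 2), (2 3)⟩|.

|⟨(1 2)⟩| = 2 and |⟨(2 3)⟩| = 2, so |H| is a multiple of lcm(2, 2) = 2 and divides |G| = 6.
Closing {(1 2), (2 3)} under the group operation gives all of G, so |H| = 6.

6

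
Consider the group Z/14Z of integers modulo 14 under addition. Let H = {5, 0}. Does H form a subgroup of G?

No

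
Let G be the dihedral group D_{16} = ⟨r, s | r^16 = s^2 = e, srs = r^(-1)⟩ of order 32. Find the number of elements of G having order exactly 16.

8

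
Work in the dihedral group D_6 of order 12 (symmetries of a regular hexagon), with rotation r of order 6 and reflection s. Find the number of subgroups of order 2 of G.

7

|G| = 12 and 2 | 12, so subgroups of order 2 are possible by Lagrange.
The subgroups of order 2 are: {e, r^2s}; {e, r^3}; {e, r^3s}; {e, r^4s}; … (7 in all).
So G has 7 subgroups of order 2.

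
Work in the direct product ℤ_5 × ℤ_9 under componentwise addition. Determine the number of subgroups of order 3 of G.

|G| = 45 and 3 | 45, so subgroups of order 3 are possible by Lagrange.
The subgroups of order 3 are: {(0,0), (0,3), (0,6)}.
So G has 1 subgroup of order 3.

1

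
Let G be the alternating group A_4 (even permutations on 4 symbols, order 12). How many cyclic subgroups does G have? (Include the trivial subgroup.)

8

Group the elements of G by the cyclic subgroup they generate; each cyclic subgroup of order d accounts for φ(d) elements.
Cyclic subgroups by order — order 1: 1; order 2: 3; order 3: 4.
Total: 8.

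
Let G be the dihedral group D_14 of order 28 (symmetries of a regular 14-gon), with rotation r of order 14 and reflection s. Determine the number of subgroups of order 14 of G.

3

|G| = 28 and 14 | 28, so subgroups of order 14 are possible by Lagrange.
The subgroups of order 14 are: {e, r, r^2, r^3, r^4, r^5, r^6, r^7, r^8, r^9, r^10, r^11, r^12, r^13}; {e, r^2, r^4, r^6, r^8, r^10, r^12, s, r^2s, r^4s, r^6s, r^8s, r^10s, r^12s}; {e, r^2, r^4, r^6, r^8, r^10, r^12, rs, r^3s, r^5s, r^7s, r^9s, r^11s, r^13s}.
So G has 3 subgroups of order 14.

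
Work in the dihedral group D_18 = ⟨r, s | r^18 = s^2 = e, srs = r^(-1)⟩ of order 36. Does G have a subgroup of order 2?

Yes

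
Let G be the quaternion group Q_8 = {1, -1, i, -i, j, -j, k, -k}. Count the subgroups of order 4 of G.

3

|G| = 8 and 4 | 8, so subgroups of order 4 are possible by Lagrange.
The subgroups of order 4 are: {1, -1, i, -i}; {1, -1, j, -j}; {1, -1, k, -k}.
So G has 3 subgroups of order 4.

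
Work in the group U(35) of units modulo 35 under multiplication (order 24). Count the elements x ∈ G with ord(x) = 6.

6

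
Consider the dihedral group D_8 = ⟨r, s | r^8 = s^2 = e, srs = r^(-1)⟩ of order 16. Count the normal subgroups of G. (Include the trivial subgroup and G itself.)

7

G has 19 subgroups. Checking conjugation-invariance by order — order 1: 1/1 normal; order 2: 1/9 normal; order 4: 1/5 normal; order 8: 3/3 normal; order 16: 1/1 normal.
Total normal subgroups: 7.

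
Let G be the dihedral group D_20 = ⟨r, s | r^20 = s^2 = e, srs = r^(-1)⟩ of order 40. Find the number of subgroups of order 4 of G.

|G| = 40 and 4 | 40, so subgroups of order 4 are possible by Lagrange.
The subgroups of order 4 are: {e, r^10, s, r^10s}; {e, r^10, rs, r^11s}; {e, r^10, r^2s, r^12s}; {e, r^10, r^3s, r^13s}; … (11 in all).
So G has 11 subgroups of order 4.

11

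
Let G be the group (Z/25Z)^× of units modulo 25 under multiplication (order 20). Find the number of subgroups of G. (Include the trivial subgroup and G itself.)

6

|G| = 20, so by Lagrange every subgroup order divides 20. Divisors: 1, 2, 4, 5, 10, 20.
Subgroups by order — order 1: 1; order 2: 1; order 4: 1; order 5: 1; order 10: 1; order 20: 1.
Total: 1 + 1 + 1 + 1 + 1 + 1 = 6.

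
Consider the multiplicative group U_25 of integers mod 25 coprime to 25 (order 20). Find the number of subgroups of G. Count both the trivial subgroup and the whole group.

|G| = 20, so by Lagrange every subgroup order divides 20. Divisors: 1, 2, 4, 5, 10, 20.
Subgroups by order — order 1: 1; order 2: 1; order 4: 1; order 5: 1; order 10: 1; order 20: 1.
Total: 1 + 1 + 1 + 1 + 1 + 1 = 6.

6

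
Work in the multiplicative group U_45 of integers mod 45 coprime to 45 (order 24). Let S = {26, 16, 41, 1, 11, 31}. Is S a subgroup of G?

|S| = 6 divides |G| = 24, consistent with Lagrange.
S contains the identity, every element's inverse is in S, and S is closed under ·: it is a subgroup.
In fact S = ⟨41⟩.

Yes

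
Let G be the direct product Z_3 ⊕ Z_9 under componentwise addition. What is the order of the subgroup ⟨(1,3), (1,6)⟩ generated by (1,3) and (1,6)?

9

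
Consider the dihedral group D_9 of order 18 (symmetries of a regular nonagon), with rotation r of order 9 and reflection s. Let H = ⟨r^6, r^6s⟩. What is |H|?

6

|⟨r^6⟩| = 3 and |⟨r^6s⟩| = 2, so |H| is a multiple of lcm(3, 2) = 6 and divides |G| = 18.
Closing under the operation: H = {e, r^3, r^6, s, r^3s, r^6s}, so |H| = 6.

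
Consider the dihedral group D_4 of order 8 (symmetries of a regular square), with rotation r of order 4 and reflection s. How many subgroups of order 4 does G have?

|G| = 8 and 4 | 8, so subgroups of order 4 are possible by Lagrange.
The subgroups of order 4 are: {e, r, r^2, r^3}; {e, r^2, s, r^2s}; {e, r^2, rs, r^3s}.
So G has 3 subgroups of order 4.

3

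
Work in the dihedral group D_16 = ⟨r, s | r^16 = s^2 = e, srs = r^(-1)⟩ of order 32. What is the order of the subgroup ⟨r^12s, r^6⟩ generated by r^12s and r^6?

|⟨r^12s⟩| = 2 and |⟨r^6⟩| = 8, so |H| is a multiple of lcm(2, 8) = 8 and divides |G| = 32.
Closing under the operation: H = {e, r^2, r^4, r^6, r^8, r^10, r^12, r^14, s, r^2s, r^4s, r^6s, r^8s, r^10s, r^12s, r^14s}, so |H| = 16.

16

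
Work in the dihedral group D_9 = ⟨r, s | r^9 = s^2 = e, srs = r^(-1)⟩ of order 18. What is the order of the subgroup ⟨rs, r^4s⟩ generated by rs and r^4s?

|⟨rs⟩| = 2 and |⟨r^4s⟩| = 2, so |H| is a multiple of lcm(2, 2) = 2 and divides |G| = 18.
Closing under the operation: H = {e, r^3, r^6, rs, r^4s, r^7s}, so |H| = 6.

6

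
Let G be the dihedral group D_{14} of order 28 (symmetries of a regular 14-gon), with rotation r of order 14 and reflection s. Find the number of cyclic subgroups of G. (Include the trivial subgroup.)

18

Group the elements of G by the cyclic subgroup they generate; each cyclic subgroup of order d accounts for φ(d) elements.
Cyclic subgroups by order — order 1: 1; order 2: 15; order 7: 1; order 14: 1.
Total: 18.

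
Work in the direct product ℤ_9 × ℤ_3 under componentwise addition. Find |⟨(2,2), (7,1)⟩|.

9

|⟨(2,2)⟩| = 9 and |⟨(7,1)⟩| = 9, so |H| is a multiple of lcm(9, 9) = 9 and divides |G| = 27.
Closing under the operation: H = {(0,0), (1,1), (2,2), (3,0), (4,1), (5,2), (6,0), (7,1), (8,2)}, so |H| = 9.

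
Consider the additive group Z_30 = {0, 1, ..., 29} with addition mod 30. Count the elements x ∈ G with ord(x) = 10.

4

In a cyclic group of order 30, the number of elements of order d (for d | 30) is φ(d).
φ(10) = 4.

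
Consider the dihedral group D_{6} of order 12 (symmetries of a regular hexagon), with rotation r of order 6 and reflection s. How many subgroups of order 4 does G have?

3

|G| = 12 and 4 | 12, so subgroups of order 4 are possible by Lagrange.
The subgroups of order 4 are: {e, r^3, r^2s, r^5s}; {e, r^3, s, r^3s}; {e, r^3, rs, r^4s}.
So G has 3 subgroups of order 4.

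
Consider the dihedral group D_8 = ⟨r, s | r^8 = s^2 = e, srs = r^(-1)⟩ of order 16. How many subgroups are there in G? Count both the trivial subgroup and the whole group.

|G| = 16, so by Lagrange every subgroup order divides 16. Divisors: 1, 2, 4, 8, 16.
Subgroups by order — order 1: 1; order 2: 9; order 4: 5; order 8: 3; order 16: 1.
Total: 1 + 9 + 5 + 3 + 1 = 19.

19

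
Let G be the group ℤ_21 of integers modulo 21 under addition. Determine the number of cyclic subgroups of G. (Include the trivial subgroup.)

4

A cyclic subgroup of order d is generated by each of its φ(d) elements of order d, so the cyclic subgroups of order d number (#elements of order d)/φ(d).
Cyclic subgroups by order — order 1: 1; order 3: 1; order 7: 1; order 21: 1.
Total: 4.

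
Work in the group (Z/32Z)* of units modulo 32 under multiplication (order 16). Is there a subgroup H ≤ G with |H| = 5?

5 does not divide |G| = 16, so by Lagrange no subgroup of order 5 exists.

No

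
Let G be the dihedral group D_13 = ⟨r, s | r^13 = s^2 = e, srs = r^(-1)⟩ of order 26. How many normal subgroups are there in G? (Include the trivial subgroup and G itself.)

3

G has 16 subgroups. Checking conjugation-invariance by order — order 1: 1/1 normal; order 2: 0/13 normal; order 13: 1/1 normal; order 26: 1/1 normal.
Total normal subgroups: 3.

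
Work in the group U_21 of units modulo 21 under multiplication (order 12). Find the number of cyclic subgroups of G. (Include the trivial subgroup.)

Group the elements of G by the cyclic subgroup they generate; each cyclic subgroup of order d accounts for φ(d) elements.
Cyclic subgroups by order — order 1: 1; order 2: 3; order 3: 1; order 6: 3.
Total: 8.

8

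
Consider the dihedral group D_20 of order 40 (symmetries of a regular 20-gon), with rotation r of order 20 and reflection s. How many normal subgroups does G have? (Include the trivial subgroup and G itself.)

9

G has 48 subgroups. Checking conjugation-invariance by order — order 1: 1/1 normal; order 2: 1/21 normal; order 4: 1/11 normal; order 5: 1/1 normal; order 8: 0/5 normal; order 10: 1/5 normal; order 20: 3/3 normal; order 40: 1/1 normal.
Total normal subgroups: 9.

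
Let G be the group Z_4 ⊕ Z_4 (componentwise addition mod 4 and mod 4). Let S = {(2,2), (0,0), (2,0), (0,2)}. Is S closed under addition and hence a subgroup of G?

|S| = 4 divides |G| = 16, consistent with Lagrange.
S contains the identity, every element's inverse is in S, and S is closed under +: it is a subgroup.

Yes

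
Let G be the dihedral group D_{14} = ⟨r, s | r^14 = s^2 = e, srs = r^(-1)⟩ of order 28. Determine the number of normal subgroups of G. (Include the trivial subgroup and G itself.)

7

G has 28 subgroups. Checking conjugation-invariance by order — order 1: 1/1 normal; order 2: 1/15 normal; order 4: 0/7 normal; order 7: 1/1 normal; order 14: 3/3 normal; order 28: 1/1 normal.
Total normal subgroups: 7.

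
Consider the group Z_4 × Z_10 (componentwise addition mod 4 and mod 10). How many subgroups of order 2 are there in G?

3

|G| = 40 and 2 | 40, so subgroups of order 2 are possible by Lagrange.
The subgroups of order 2 are: {(0,0), (0,5)}; {(0,0), (2,0)}; {(0,0), (2,5)}.
So G has 3 subgroups of order 2.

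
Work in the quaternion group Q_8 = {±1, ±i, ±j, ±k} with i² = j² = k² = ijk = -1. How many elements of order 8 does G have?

0

No element of G has order 8 (even though 8 | 8).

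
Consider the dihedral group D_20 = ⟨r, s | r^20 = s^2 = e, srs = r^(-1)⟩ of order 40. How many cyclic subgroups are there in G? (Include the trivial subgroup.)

26

Group the elements of G by the cyclic subgroup they generate; each cyclic subgroup of order d accounts for φ(d) elements.
Cyclic subgroups by order — order 1: 1; order 2: 21; order 4: 1; order 5: 1; order 10: 1; order 20: 1.
Total: 26.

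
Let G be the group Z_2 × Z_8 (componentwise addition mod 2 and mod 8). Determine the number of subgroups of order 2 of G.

|G| = 16 and 2 | 16, so subgroups of order 2 are possible by Lagrange.
The subgroups of order 2 are: {(0,0), (0,4)}; {(0,0), (1,0)}; {(0,0), (1,4)}.
So G has 3 subgroups of order 2.

3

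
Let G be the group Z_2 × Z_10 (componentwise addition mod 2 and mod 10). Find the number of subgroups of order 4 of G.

1

|G| = 20 and 4 | 20, so subgroups of order 4 are possible by Lagrange.
The subgroups of order 4 are: {(0,0), (0,5), (1,0), (1,5)}.
So G has 1 subgroup of order 4.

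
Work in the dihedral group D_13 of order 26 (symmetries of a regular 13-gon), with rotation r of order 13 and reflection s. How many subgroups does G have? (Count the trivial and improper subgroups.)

16

|G| = 26, so by Lagrange every subgroup order divides 26. Divisors: 1, 2, 13, 26.
Subgroups by order — order 1: 1; order 2: 13; order 13: 1; order 26: 1.
Total: 1 + 13 + 1 + 1 = 16.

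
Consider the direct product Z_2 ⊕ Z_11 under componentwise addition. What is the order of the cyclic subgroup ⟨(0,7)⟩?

11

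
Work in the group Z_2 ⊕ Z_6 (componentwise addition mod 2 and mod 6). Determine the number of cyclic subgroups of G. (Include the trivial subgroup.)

8

Group the elements of G by the cyclic subgroup they generate; each cyclic subgroup of order d accounts for φ(d) elements.
Cyclic subgroups by order — order 1: 1; order 2: 3; order 3: 1; order 6: 3.
Total: 8.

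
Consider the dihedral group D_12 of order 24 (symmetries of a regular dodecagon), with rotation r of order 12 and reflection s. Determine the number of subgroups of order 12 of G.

3

|G| = 24 and 12 | 24, so subgroups of order 12 are possible by Lagrange.
The subgroups of order 12 are: {e, r, r^2, r^3, r^4, r^5, r^6, r^7, r^8, r^9, r^10, r^11}; {e, r^2, r^4, r^6, r^8, r^10, s, r^2s, r^4s, r^6s, r^8s, r^10s}; {e, r^2, r^4, r^6, r^8, r^10, rs, r^3s, r^5s, r^7s, r^9s, r^11s}.
So G has 3 subgroups of order 12.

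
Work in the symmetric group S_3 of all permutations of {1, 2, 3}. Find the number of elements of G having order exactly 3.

2

The elements of order 3 are: (1 2 3), (1 3 2).
That's 2.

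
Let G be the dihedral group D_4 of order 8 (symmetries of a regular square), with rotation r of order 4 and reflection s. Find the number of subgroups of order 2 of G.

5

|G| = 8 and 2 | 8, so subgroups of order 2 are possible by Lagrange.
The subgroups of order 2 are: {e, r^2}; {e, r^2s}; {e, r^3s}; {e, rs}; … (5 in all).
So G has 5 subgroups of order 2.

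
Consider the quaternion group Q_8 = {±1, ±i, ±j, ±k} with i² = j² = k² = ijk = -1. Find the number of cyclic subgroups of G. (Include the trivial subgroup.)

Each element a generates a cyclic subgroup ⟨a⟩; distinct elements may generate the same one (a cyclic group of order d has φ(d) generators).
Cyclic subgroups by order — order 1: 1; order 2: 1; order 4: 3.
Total: 5.

5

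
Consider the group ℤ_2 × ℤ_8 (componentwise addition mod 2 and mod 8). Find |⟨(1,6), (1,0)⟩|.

8

|⟨(1,6)⟩| = 4 and |⟨(1,0)⟩| = 2, so |H| is a multiple of lcm(4, 2) = 4 and divides |G| = 16.
Closing under the operation: H = {(0,0), (0,2), (0,4), (0,6), (1,0), (1,2), (1,4), (1,6)}, so |H| = 8.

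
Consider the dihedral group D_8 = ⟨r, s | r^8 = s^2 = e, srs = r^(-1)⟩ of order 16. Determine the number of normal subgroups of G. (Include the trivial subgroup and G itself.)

G has 19 subgroups. Checking conjugation-invariance by order — order 1: 1/1 normal; order 2: 1/9 normal; order 4: 1/5 normal; order 8: 3/3 normal; order 16: 1/1 normal.
Total normal subgroups: 7.

7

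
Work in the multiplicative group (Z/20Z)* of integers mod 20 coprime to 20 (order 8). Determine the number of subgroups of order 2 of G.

|G| = 8 and 2 | 8, so subgroups of order 2 are possible by Lagrange.
The subgroups of order 2 are: {1, 11}; {1, 19}; {1, 9}.
So G has 3 subgroups of order 2.

3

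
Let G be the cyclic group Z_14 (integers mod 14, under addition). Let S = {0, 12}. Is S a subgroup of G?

No

12 ∈ S but its inverse 2 ∉ S, so S is not a subgroup.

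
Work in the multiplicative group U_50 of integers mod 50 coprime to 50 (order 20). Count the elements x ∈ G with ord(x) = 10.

The elements of order 10 are: 9, 19, 29, 39.
That's 4.

4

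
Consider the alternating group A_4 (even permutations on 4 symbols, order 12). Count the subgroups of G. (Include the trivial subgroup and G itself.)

10

|G| = 12, so by Lagrange every subgroup order divides 12. Divisors: 1, 2, 3, 4, 6, 12.
Subgroups by order — order 1: 1; order 2: 3; order 3: 4; order 4: 1; order 6: 0; order 12: 1.
Total: 1 + 3 + 4 + 1 + 0 + 1 = 10.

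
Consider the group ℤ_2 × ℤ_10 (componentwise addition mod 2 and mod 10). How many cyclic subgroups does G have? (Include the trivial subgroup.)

Group the elements of G by the cyclic subgroup they generate; each cyclic subgroup of order d accounts for φ(d) elements.
Cyclic subgroups by order — order 1: 1; order 2: 3; order 5: 1; order 10: 3.
Total: 8.

8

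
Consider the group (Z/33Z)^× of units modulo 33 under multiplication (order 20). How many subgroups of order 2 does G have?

3

|G| = 20 and 2 | 20, so subgroups of order 2 are possible by Lagrange.
The subgroups of order 2 are: {1, 10}; {1, 23}; {1, 32}.
So G has 3 subgroups of order 2.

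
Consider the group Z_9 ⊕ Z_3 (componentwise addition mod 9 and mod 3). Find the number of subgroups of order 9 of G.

4

|G| = 27 and 9 | 27, so subgroups of order 9 are possible by Lagrange.
The subgroups of order 9 are: {(0,0), (0,1), (0,2), (3,0), (3,1), (3,2), (6,0), (6,1), (6,2)}; {(0,0), (1,0), (2,0), (3,0), (4,0), (5,0), (6,0), (7,0), (8,0)}; {(0,0), (1,1), (2,2), (3,0), (4,1), (5,2), (6,0), (7,1), (8,2)}; {(0,0), (1,2), (2,1), (3,0), (4,2), (5,1), (6,0), (7,2), (8,1)}.
So G has 4 subgroups of order 9.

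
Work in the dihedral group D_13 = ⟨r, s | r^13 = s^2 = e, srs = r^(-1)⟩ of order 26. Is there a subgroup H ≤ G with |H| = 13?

13 | 26. A subgroup of order 13 is {e, r, r^2, r^3, r^4, r^5, r^6, r^7, r^8, r^9, r^10, r^11, r^12}.

Yes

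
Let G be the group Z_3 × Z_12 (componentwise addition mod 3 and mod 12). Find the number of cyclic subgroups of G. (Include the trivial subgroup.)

15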